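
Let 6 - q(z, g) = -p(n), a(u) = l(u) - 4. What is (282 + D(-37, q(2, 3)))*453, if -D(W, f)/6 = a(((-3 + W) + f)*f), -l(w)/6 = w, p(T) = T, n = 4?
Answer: -4753782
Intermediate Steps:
l(w) = -6*w
a(u) = -4 - 6*u (a(u) = -6*u - 4 = -4 - 6*u)
q(z, g) = 10 (q(z, g) = 6 - (-1)*4 = 6 - 1*(-4) = 6 + 4 = 10)
D(W, f) = 24 + 36*f*(-3 + W + f) (D(W, f) = -6*(-4 - 6*((-3 + W) + f)*f) = -6*(-4 - 6*(-3 + W + f)*f) = -6*(-4 - 6*f*(-3 + W + f)) = 24 + 36*f*(-3 + W + f))
(282 + D(-37, q(2, 3)))*453 = (282 + (24 + 36*10*(-3 - 37 + 10)))*453 = (282 + (24 + 36*10*(-30)))*453 = (282 + (24 - 10800))*453 = (282 - 10776)*453 = -10494*453 = -4753782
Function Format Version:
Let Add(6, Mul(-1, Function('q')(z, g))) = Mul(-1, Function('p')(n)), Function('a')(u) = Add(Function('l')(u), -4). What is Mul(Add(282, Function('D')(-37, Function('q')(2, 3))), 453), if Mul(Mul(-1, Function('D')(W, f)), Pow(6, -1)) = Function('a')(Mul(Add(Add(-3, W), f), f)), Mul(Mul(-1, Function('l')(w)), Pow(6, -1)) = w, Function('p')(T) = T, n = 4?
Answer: -4753782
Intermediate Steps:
Function('l')(w) = Mul(-6, w)
Function('a')(u) = Add(-4, Mul(-6, u)) (Function('a')(u) = Add(Mul(-6, u), -4) = Add(-4, Mul(-6, u)))
Function('q')(z, g) = 10 (Function('q')(z, g) = Add(6, Mul(-1, Mul(-1, 4))) = Add(6, Mul(-1, -4)) = Add(6, 4) = 10)
Function('D')(W, f) = Add(24, Mul(36, f, Add(-3, W, f))) (Function('D')(W, f) = Mul(-6, Add(-4, Mul(-6, Mul(Add(Add(-3, W), f), f)))) = Mul(-6, Add(-4, Mul(-6, Mul(Add(-3, W, f), f)))) = Mul(-6, Add(-4, Mul(-6, Mul(f, Add(-3, W, f))))) = Mul(-6, Add(-4, Mul(-6, f, Add(-3, W, f)))) = Add(24, Mul(36, f, Add(-3, W, f))))
Mul(Add(282, Function('D')(-37, Function('q')(2, 3))), 453) = Mul(Add(282, Add(24, Mul(36, 10, Add(-3, -37, 10)))), 453) = Mul(Add(282, Add(24, Mul(36, 10, -30))), 453) = Mul(Add(282, Add(24, -10800)), 453) = Mul(Add(282, -10776), 453) = Mul(-10494, 453) = -4753782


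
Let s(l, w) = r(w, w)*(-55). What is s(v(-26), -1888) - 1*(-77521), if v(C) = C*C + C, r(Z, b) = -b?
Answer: -26319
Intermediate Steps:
v(C) = C + C**2 (v(C) = C**2 + C = C + C**2)
s(l, w) = 55*w (s(l, w) = -w*(-55) = 55*w)
s(v(-26), -1888) - 1*(-77521) = 55*(-1888) - 1*(-77521) = -103840 + 77521 = -26319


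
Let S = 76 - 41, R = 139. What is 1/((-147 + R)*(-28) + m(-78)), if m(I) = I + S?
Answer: 1/181 ≈ 0.0055249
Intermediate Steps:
S = 35
m(I) = 35 + I (m(I) = I + 35 = 35 + I)
1/((-147 + R)*(-28) + m(-78)) = 1/((-147 + 139)*(-28) + (35 - 78)) = 1/(-8*(-28) - 43) = 1/(224 - 43) = 1/181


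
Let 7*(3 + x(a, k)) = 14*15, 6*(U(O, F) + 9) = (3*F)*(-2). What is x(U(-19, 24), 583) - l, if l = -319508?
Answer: 319535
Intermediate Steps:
U(O, F) = -9 - F (U(O, F) = -9 + ((3*F)*(-2))/6 = -9 + (-6*F)/6 = -9 - F)
x(a, k) = 27 (x(a, k) = -3 + (14*15)/7 = -3 + (⅐)*210 = -3 + 30 = 27)
x(U(-19, 24), 583) - l = 27 - 1*(-319508) = 27 + 319508 = 319535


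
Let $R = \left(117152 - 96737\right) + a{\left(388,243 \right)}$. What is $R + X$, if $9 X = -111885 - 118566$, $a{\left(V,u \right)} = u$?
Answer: $- \frac{14843}{3} \approx -4947.7$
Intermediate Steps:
$X = - \frac{76817}{3}$ ($X = \frac{-111885 - 118566}{9} = \frac{1}{9} \left(-230451\right) = - \frac{76817}{3} \approx -25606.0$)
$R = 20658$ ($R = \left(117152 - 96737\right) + 243 = 20415 + 243 = 20658$)
$R + X = 20658 - \frac{76817}{3} = - \frac{14843}{3}$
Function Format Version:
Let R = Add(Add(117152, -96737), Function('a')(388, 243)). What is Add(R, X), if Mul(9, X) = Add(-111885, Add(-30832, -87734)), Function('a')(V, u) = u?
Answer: Rational(-14843, 3) ≈ -4947.7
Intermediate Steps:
X = Rational(-76817, 3) (X = Mul(Rational(1, 9), Add(-111885, Add(-30832, -87734))) = Mul(Rational(1, 9), Add(-111885, -118566)) = Mul(Rational(1, 9), -230451) = Rational(-76817, 3) ≈ -25606.)
R = 20658 (R = Add(Add(117152, -96737), 243) = Add(20415, 243) = 20658)
Add(R, X) = Add(20658, Rational(-76817, 3)) = Rational(-14843, 3)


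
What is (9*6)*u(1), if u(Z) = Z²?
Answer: 54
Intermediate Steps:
(9*6)*u(1) = (9*6)*1² = 54*1 = 54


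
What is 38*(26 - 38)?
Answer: -456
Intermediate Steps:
38*(26 - 38) = 38*(-12) = -456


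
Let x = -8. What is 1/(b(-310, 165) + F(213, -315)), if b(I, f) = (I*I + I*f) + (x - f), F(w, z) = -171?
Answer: 1/44606 ≈ 2.2419e-5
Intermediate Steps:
b(I, f) = -8 + I² - f + I*f (b(I, f) = (I*I + I*f) + (-8 - f) = (I² + I*f) + (-8 - f) = -8 + I² - f + I*f)
1/(b(-310, 165) + F(213, -315)) = 1/((-8 + (-310)² - 1*165 - 310*165) - 171) = 1/((-8 + 96100 - 165 - 51150) - 171) = 1/(44777 - 171) = 1/44606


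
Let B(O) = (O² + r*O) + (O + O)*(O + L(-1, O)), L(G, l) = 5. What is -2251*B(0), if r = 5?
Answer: 0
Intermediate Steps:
B(O) = O² + 5*O + 2*O*(5 + O) (B(O) = (O² + 5*O) + (O + O)*(O + 5) = (O² + 5*O) + (2*O)*(5 + O) = (O² + 5*O) + 2*O*(5 + O) = O² + 5*O + 2*O*(5 + O))
-2251*B(0) = -6753*0*(5 + 0) = -6753*0*5 = -2251*0 = 0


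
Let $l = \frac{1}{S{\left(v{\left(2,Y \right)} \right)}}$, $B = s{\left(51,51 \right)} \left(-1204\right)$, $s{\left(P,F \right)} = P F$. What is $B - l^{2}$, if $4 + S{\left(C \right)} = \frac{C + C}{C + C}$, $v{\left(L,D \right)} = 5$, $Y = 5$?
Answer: $- \frac{28184437}{9} \approx -3.1316 \cdot 10^{6}$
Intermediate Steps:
$s{\left(P,F \right)} = F P$
$S{\left(C \right)} = -3$ ($S{\left(C \right)} = -4 + \frac{C + C}{C + C} = -4 + \frac{2 C}{2 C} = -4 + 2 C \frac{1}{2 C} = -4 + 1 = -3$)
$B = -3131604$ ($B = 51 \cdot 51 \left(-1204\right) = 2601 \left(-1204\right) = -3131604$)
$l = - \frac{1}{3}$ ($l = \frac{1}{-3} = - \frac{1}{3} \approx -0.33333$)
$B - l^{2} = -3131604 - \left(- \frac{1}{3}\right)^{2} = -3131604 - \frac{1}{9} = - \frac{28184437}{9}$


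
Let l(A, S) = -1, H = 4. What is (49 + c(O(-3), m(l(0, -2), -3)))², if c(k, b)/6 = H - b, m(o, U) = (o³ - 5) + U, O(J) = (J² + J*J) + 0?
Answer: 16129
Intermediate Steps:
O(J) = 2*J² (O(J) = (J² + J²) + 0 = 2*J² + 0 = 2*J²)
m(o, U) = -5 + U + o³ (m(o, U) = (-5 + o³) + U = -5 + U + o³)
c(k, b) = 24 - 6*b (c(k, b) = 6*(4 - b) = 24 - 6*b)
(49 + c(O(-3), m(l(0, -2), -3)))² = (49 + (24 - 6*(-5 - 3 + (-1)³)))² = (49 + (24 - 6*(-5 - 3 - 1)))² = (49 + (24 - 6*(-9)))² = (49 + (24 + 54))² = (49 + 78)² = 127² = 16129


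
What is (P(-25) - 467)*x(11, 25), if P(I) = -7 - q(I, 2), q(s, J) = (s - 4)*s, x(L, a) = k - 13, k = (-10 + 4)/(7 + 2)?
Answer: 49159/3 ≈ 16386.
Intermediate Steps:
k = -2/3 (k = -6/9 = -6*1/9 = -2/3 ≈ -0.66667)
x(L, a) = -41/3 (x(L, a) = -2/3 - 13 = -41/3)
q(s, J) = s*(-4 + s) (q(s, J) = (-4 + s)*s = s*(-4 + s))
P(I) = -7 - I*(-4 + I)
(P(-25) - 467)*x(11, 25) = ((-7 - 1*(-25)*(-4 - 25)) - 467)*(-41/3) = ((-7 - 1*(-25)*(-29)) - 467)*(-41/3) = ((-7 - 725) - 467)*(-41/3) = (-732 - 467)*(-41/3) = -1199*(-41/3) = 49159/3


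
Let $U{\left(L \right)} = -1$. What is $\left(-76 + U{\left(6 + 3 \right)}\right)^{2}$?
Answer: $5929$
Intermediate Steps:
$\left(-76 + U{\left(6 + 3 \right)}\right)^{2} = \left(-76 - 1\right)^{2} = \left(-77\right)^{2} = 5929$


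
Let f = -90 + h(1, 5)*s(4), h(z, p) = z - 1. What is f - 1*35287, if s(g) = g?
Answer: -35377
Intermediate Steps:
h(z, p) = -1 + z
f = -90 (f = -90 + (-1 + 1)*4 = -90 + 0*4 = -90 + 0 = -90)
f - 1*35287 = -90 - 1*35287 = -90 - 35287 = -35377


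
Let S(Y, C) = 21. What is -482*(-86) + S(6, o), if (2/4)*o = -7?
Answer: 41473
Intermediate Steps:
o = -14 (o = 2*(-7) = -14)
-482*(-86) + S(6, o) = -482*(-86) + 21 = 41452 + 21 = 41473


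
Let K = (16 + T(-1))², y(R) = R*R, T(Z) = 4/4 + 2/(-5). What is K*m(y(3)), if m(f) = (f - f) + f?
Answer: 62001/25 ≈ 2480.0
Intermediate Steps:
T(Z) = ⅗ (T(Z) = 4*(¼) + 2*(-⅕) = 1 - ⅖ = ⅗)
y(R) = R²
m(f) = f (m(f) = 0 + f = f)
K = 6889/25 (K = (16 + ⅗)² = (83/5)² = 6889/25 ≈ 275.56)
K*m(y(3)) = (6889/25)*3² = (6889/25)*9 = 62001/25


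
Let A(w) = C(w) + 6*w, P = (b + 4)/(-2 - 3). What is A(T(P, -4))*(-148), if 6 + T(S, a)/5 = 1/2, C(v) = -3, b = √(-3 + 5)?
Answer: 24864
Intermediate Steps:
b = √2 ≈ 1.4142
P = -⅘ - √2/5 (P = (√2 + 4)/(-2 - 3) = (4 + √2)/(-5) = (4 + √2)*(-⅕) = -⅘ - √2/5 ≈ -1.0828)
T(S, a) = -55/2 (T(S, a) = -30 + 5*(1/2) = -30 + 5*(1*(½)) = -30 + 5*(½) = -30 + 5/2 = -55/2)
A(w) = -3 + 6*w
A(T(P, -4))*(-148) = (-3 + 6*(-55/2))*(-148) = (-3 - 165)*(-148) = -168*(-148) = 24864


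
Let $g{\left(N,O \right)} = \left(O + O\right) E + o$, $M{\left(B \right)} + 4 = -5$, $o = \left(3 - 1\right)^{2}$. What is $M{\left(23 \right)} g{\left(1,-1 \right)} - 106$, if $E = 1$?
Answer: $-124$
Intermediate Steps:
$o = 4$ ($o = 2^{2} = 4$)
$M{\left(B \right)} = -9$ ($M{\left(B \right)} = -4 - 5 = -9$)
$g{\left(N,O \right)} = 4 + 2 O$ ($g{\left(N,O \right)} = \left(O + O\right) 1 + 4 = 2 O 1 + 4 = 2 O + 4 = 4 + 2 O$)
$M{\left(23 \right)} g{\left(1,-1 \right)} - 106 = - 9 \left(4 + 2 \left(-1\right)\right) - 106 = - 9 \left(4 - 2\right) - 106 = \left(-9\right) 2 - 106 = -18 - 106 = -124$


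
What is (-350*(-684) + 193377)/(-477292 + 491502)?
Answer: 432777/14210 ≈ 30.456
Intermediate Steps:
(-350*(-684) + 193377)/(-477292 + 491502) = (239400 + 193377)/14210 = 432777*(1/14210) = 432777/14210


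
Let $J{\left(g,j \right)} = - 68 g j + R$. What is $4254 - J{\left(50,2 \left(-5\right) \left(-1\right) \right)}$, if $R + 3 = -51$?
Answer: $38308$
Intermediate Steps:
$R = -54$ ($R = -3 - 51 = -54$)
$J{\left(g,j \right)} = -54 - 68 g j$ ($J{\left(g,j \right)} = - 68 g j - 54 = -54 - 68 g j$)
$4254 - J{\left(50,2 \left(-5\right) \left(-1\right) \right)} = 4254 - \left(-54 - 3400 \cdot 2 \left(-5\right) \left(-1\right)\right) = 4254 - \left(-54 - 3400 \left(\left(-10\right) \left(-1\right)\right)\right) = 4254 - \left(-54 - 3400 \cdot 10\right) = 4254 - \left(-54 - 34000\right) = 4254 - -34054 = 4254 + 34054 = 38308$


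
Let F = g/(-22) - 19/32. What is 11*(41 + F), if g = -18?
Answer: 14511/32 ≈ 453.47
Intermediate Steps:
F = 79/352 (F = -18/(-22) - 19/32 = -18*(-1/22) - 19*1/32 = 9/11 - 19/32 = 79/352 ≈ 0.22443)
11*(41 + F) = 11*(41 + 79/352) = 11*(14511/352) = 14511/32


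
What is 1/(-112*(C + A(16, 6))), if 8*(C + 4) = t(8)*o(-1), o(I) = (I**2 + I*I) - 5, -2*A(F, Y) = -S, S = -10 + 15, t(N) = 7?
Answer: 1/462 ≈ 0.0021645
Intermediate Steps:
S = 5
A(F, Y) = 5/2 (A(F, Y) = -(-1)*5/2 = -1/2*(-5) = 5/2)
o(I) = -5 + 2*I**2 (o(I) = (I**2 + I**2) - 5 = 2*I**2 - 5 = -5 + 2*I**2)
C = -53/8 (C = -4 + (7*(-5 + 2*(-1)**2))/8 = -4 + (7*(-5 + 2*1))/8 = -4 + (7*(-5 + 2))/8 = -4 + (7*(-3))/8 = -4 + (1/8)*(-21) = -4 - 21/8 = -53/8 ≈ -6.6250)
1/(-112*(C + A(16, 6))) = 1/(-112*(-53/8 + 5/2)) = 1/(-112*(-33/8)) = 1/462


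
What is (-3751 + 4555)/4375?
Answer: 804/4375 ≈ 0.18377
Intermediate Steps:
(-3751 + 4555)/4375 = 804*(1/4375) = 804/4375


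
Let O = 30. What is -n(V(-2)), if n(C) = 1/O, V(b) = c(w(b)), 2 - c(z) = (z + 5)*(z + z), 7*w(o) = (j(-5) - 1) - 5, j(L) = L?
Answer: -1/30 ≈ -0.033333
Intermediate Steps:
w(o) = -11/7 (w(o) = ((-5 - 1) - 5)/7 = (-6 - 5)/7 = (⅐)*(-11) = -11/7)
c(z) = 2 - 2*z*(5 + z) (c(z) = 2 - (z + 5)*(z + z) = 2 - (5 + z)*2*z = 2 - 2*z*(5 + z))
V(b) = 626/49 (V(b) = 2 - 10*(-11/7) - 2*(-11/7)² = 2 + 110/7 - 2*121/49 = 2 + 110/7 - 242/49 = 626/49)
n(C) = 1/30
-n(V(-2)) = -1*1/30 = -1/30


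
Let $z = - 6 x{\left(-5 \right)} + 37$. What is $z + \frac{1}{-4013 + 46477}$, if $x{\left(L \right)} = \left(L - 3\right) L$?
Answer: $- \frac{8620191}{42464} \approx -203.0$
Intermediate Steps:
$x{\left(L \right)} = L \left(-3 + L\right)$ ($x{\left(L \right)} = \left(L - 3\right) L = \left(-3 + L\right) L = L \left(-3 + L\right)$)
$z = -203$ ($z = - 6 \left(- 5 \left(-3 - 5\right)\right) + 37 = - 6 \left(\left(-5\right) \left(-8\right)\right) + 37 = \left(-6\right) 40 + 37 = -240 + 37 = -203$)
$z + \frac{1}{-4013 + 46477} = -203 + \frac{1}{-4013 + 46477} = -203 + \frac{1}{42464} = - \frac{8620191}{42464}$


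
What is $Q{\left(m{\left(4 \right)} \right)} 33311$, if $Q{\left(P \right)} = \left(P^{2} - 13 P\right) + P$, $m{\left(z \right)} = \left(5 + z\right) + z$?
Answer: $433043$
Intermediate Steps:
$m{\left(z \right)} = 5 + 2 z$
$Q{\left(P \right)} = P^{2} - 12 P$
$Q{\left(m{\left(4 \right)} \right)} 33311 = \left(5 + 2 \cdot 4\right) \left(-12 + \left(5 + 2 \cdot 4\right)\right) 33311 = \left(5 + 8\right) \left(-12 + \left(5 + 8\right)\right) 33311 = 13 \left(-12 + 13\right) 33311 = 13 \cdot 1 \cdot 33311 = 13 \cdot 33311 = 433043$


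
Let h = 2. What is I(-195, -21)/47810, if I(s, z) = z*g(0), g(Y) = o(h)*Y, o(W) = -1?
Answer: 0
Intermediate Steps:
g(Y) = -Y
I(s, z) = 0 (I(s, z) = z*(-1*0) = z*0 = 0)
I(-195, -21)/47810 = 0/47810 = 0*(1/47810) = 0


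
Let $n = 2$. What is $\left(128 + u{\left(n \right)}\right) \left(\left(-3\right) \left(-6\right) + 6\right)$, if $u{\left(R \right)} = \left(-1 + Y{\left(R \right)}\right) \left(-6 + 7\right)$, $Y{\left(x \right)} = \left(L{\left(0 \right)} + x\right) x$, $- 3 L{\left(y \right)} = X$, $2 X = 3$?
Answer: $3120$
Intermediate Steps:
$X = \frac{3}{2}$ ($X = \frac{1}{2} \cdot 3 = \frac{3}{2} \approx 1.5$)
$L{\left(y \right)} = - \frac{1}{2}$ ($L{\left(y \right)} = \left(- \frac{1}{3}\right) \frac{3}{2} = - \frac{1}{2}$)
$Y{\left(x \right)} = x \left(- \frac{1}{2} + x\right)$ ($Y{\left(x \right)} = \left(- \frac{1}{2} + x\right) x = x \left(- \frac{1}{2} + x\right)$)
$u{\left(R \right)} = -1 + R \left(- \frac{1}{2} + R\right)$ ($u{\left(R \right)} = \left(-1 + R \left(- \frac{1}{2} + R\right)\right) \left(-6 + 7\right) = \left(-1 + R \left(- \frac{1}{2} + R\right)\right) 1 = -1 + R \left(- \frac{1}{2} + R\right)$)
$\left(128 + u{\left(n \right)}\right) \left(\left(-3\right) \left(-6\right) + 6\right) = \left(128 - \left(2 - 4\right)\right) \left(\left(-3\right) \left(-6\right) + 6\right) = \left(128 - -2\right) \left(18 + 6\right) = \left(128 + 2\right) 24 = 130 \cdot 24 = 3120$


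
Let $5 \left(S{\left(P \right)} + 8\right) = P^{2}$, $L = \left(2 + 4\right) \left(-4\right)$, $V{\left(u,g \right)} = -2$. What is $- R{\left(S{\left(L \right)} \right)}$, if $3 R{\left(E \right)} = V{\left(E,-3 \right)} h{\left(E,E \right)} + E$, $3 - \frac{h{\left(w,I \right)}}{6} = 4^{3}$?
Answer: $- \frac{4196}{15} \approx -279.73$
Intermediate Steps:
$h{\left(w,I \right)} = -366$ ($h{\left(w,I \right)} = 18 - 6 \cdot 4^{3} = 18 - 384 = -366$)
$L = -24$ ($L = 6 \left(-4\right) = -24$)
$S{\left(P \right)} = -8 + \frac{P^{2}}{5}$
$R{\left(E \right)} = 244 + \frac{E}{3}$ ($R{\left(E \right)} = \frac{\left(-2\right) \left(-366\right) + E}{3} = \frac{732 + E}{3} = 244 + \frac{E}{3}$)
$- R{\left(S{\left(L \right)} \right)} = - (244 + \frac{-8 + \frac{\left(-24\right)^{2}}{5}}{3}) = - (244 + \frac{-8 + \frac{1}{5} \cdot 576}{3}) = - (244 + \frac{-8 + \frac{576}{5}}{3}) = - (244 + \frac{1}{3} \cdot \frac{536}{5}) = - (244 + \frac{536}{15}) = \left(-1\right) \frac{4196}{15} = - \frac{4196}{15}$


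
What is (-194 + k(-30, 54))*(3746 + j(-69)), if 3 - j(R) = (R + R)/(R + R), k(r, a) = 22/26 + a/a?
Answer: -9362504/13 ≈ -7.2019e+5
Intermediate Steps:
k(r, a) = 24/13 (k(r, a) = 22*(1/26) + 1 = 11/13 + 1 = 24/13)
j(R) = 2 (j(R) = 3 - (R + R)/(R + R) = 3 - 2*R/(2*R) = 3 - 2*R*1/(2*R) = 3 - 1*1 = 3 - 1 = 2)
(-194 + k(-30, 54))*(3746 + j(-69)) = (-194 + 24/13)*(3746 + 2) = -2498/13*3748 = -9362504/13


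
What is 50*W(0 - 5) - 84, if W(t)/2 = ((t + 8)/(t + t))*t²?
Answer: -834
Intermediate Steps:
W(t) = t*(8 + t) (W(t) = 2*(((t + 8)/(t + t))*t²) = 2*(((8 + t)/((2*t)))*t²) = 2*(((8 + t)*(1/(2*t)))*t²) = 2*(((8 + t)/(2*t))*t²) = 2*(t*(8 + t)/2) = t*(8 + t))
50*W(0 - 5) - 84 = 50*((0 - 5)*(8 + (0 - 5))) - 84 = 50*(-5*(8 - 5)) - 84 = 50*(-5*3) - 84 = 50*(-15) - 84 = -750 - 84 = -834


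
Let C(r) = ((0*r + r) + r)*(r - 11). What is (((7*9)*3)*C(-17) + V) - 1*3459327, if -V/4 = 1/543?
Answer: -1780713661/543 ≈ -3.2794e+6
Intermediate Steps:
C(r) = 2*r*(-11 + r) (C(r) = ((0 + r) + r)*(-11 + r) = (r + r)*(-11 + r) = (2*r)*(-11 + r) = 2*r*(-11 + r))
V = -4/543 ≈ -0.0073665
(((7*9)*3)*C(-17) + V) - 1*3459327 = (((7*9)*3)*(2*(-17)*(-11 - 17)) - 4/543) - 1*3459327 = ((63*3)*(2*(-17)*(-28)) - 4/543) - 3459327 = (189*952 - 4/543) - 3459327 = (179928 - 4/543) - 3459327 = 97700900/543 - 3459327 = -1780713661/543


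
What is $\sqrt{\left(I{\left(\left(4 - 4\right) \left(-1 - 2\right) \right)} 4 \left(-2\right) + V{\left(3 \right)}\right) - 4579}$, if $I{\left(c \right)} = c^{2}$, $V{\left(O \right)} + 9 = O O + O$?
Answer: $4 i \sqrt{286} \approx 67.646 i$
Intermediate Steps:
$V{\left(O \right)} = -9 + O + O^{2}$ ($V{\left(O \right)} = -9 + \left(O O + O\right) = -9 + \left(O^{2} + O\right) = -9 + \left(O + O^{2}\right) = -9 + O + O^{2}$)
$\sqrt{\left(I{\left(\left(4 - 4\right) \left(-1 - 2\right) \right)} 4 \left(-2\right) + V{\left(3 \right)}\right) - 4579} = \sqrt{\left(\left(\left(4 - 4\right) \left(-1 - 2\right)\right)^{2} \cdot 4 \left(-2\right) + \left(-9 + 3 + 3^{2}\right)\right) - 4579} = \sqrt{\left(\left(0 \left(-3\right)\right)^{2} \left(-8\right) + \left(-9 + 3 + 9\right)\right) - 4579} = \sqrt{\left(0^{2} \left(-8\right) + 3\right) - 4579} = \sqrt{\left(0 \left(-8\right) + 3\right) - 4579} = \sqrt{\left(0 + 3\right) - 4579} = \sqrt{3 - 4579} = \sqrt{-4576} = 4 i \sqrt{286}$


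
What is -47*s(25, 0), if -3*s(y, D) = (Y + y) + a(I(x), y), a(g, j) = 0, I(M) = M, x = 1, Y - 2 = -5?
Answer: 1034/3 ≈ 344.67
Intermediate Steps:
Y = -3 (Y = 2 - 5 = -3)
s(y, D) = 1 - y/3 (s(y, D) = -((-3 + y) + 0)/3 = -(-3 + y)/3 = 1 - y/3)
-47*s(25, 0) = -47*(1 - 1/3*25) = -47*(1 - 25/3) = -47*(-22/3) = 1034/3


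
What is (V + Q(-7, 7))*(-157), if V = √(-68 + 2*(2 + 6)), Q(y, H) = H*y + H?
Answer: 6594 - 314*I*√13 ≈ 6594.0 - 1132.1*I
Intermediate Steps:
Q(y, H) = H + H*y
V = 2*I*√13 (V = √(-68 + 2*8) = √(-68 + 16) = √(-52) = 2*I*√13 ≈ 7.2111*I)
(V + Q(-7, 7))*(-157) = (2*I*√13 + 7*(1 - 7))*(-157) = (2*I*√13 + 7*(-6))*(-157) = (2*I*√13 - 42)*(-157) = (-42 + 2*I*√13)*(-157) = 6594 - 314*I*√13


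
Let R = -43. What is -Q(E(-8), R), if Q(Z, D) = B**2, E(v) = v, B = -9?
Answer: -81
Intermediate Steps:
Q(Z, D) = 81 (Q(Z, D) = (-9)**2 = 81)
-Q(E(-8), R) = -1*81 = -81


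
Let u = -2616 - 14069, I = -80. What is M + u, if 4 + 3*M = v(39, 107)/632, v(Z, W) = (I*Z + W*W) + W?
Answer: -7907213/474 ≈ -16682.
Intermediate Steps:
v(Z, W) = W + W² - 80*Z (v(Z, W) = (-80*Z + W*W) + W = (-80*Z + W²) + W = (W² - 80*Z) + W = W + W² - 80*Z)
M = 1477/474 (M = -4/3 + ((107 + 107² - 80*39)/632)/3 = -4/3 + ((107 + 11449 - 3120)*(1/632))/3 = -4/3 + (8436*(1/632))/3 = -4/3 + (⅓)*(2109/158) = -4/3 + 703/158 = 1477/474 ≈ 3.1160)
u = -16685
M + u = 1477/474 - 16685 = -7907213/474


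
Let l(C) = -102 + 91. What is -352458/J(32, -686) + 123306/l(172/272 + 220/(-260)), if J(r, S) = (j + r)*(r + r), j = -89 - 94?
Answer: -593876073/53152 ≈ -11173.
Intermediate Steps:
j = -183
J(r, S) = 2*r*(-183 + r) (J(r, S) = (-183 + r)*(r + r) = (-183 + r)*(2*r) = 2*r*(-183 + r))
l(C) = -11
-352458/J(32, -686) + 123306/l(172/272 + 220/(-260)) = -352458*1/(64*(-183 + 32)) + 123306/(-11) = -352458/(2*32*(-151)) + 123306*(-1/11) = -352458/(-9664) - 123306/11 = -352458*(-1/9664) - 123306/11 = 176229/4832 - 123306/11 = -593876073/53152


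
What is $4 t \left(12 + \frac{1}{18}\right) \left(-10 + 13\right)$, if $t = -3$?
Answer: $-434$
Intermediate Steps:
$4 t \left(12 + \frac{1}{18}\right) \left(-10 + 13\right) = 4 \left(-3\right) \left(12 + \frac{1}{18}\right) \left(-10 + 13\right) = - 12 \left(12 + \frac{1}{18}\right) 3 = - 12 \cdot \frac{217}{18} \cdot 3 = \left(-12\right) \frac{217}{6} = -434$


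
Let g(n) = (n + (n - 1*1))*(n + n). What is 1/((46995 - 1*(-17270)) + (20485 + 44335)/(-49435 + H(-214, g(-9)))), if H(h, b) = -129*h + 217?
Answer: 5403/347207590 ≈ 1.5561e-5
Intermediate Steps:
g(n) = 2*n*(-1 + 2*n) (g(n) = (n + (n - 1))*(2*n) = (n + (-1 + n))*(2*n) = (-1 + 2*n)*(2*n) = 2*n*(-1 + 2*n))
H(h, b) = 217 - 129*h
1/((46995 - 1*(-17270)) + (20485 + 44335)/(-49435 + H(-214, g(-9)))) = 1/((46995 - 1*(-17270)) + (20485 + 44335)/(-49435 + (217 - 129*(-214)))) = 1/((46995 + 17270) + 64820/(-49435 + (217 + 27606))) = 1/(64265 + 64820/(-49435 + 27823)) = 1/(64265 + 64820/(-21612)) = 1/(64265 + 64820*(-1/21612)) = 1/(64265 - 16205/5403) = 1/(347207590/5403) = 5403/347207590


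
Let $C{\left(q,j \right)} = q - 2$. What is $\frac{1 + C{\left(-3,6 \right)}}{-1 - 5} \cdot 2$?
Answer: $\frac{4}{3} \approx 1.3333$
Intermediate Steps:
$C{\left(q,j \right)} = -2 + q$
$\frac{1 + C{\left(-3,6 \right)}}{-1 - 5} \cdot 2 = \frac{1 - 5}{-1 - 5} \cdot 2 = \frac{1 - 5}{-6} \cdot 2 = \left(- \frac{1}{6}\right) \left(-4\right) 2 = \frac{2}{3} \cdot 2 = \frac{4}{3}$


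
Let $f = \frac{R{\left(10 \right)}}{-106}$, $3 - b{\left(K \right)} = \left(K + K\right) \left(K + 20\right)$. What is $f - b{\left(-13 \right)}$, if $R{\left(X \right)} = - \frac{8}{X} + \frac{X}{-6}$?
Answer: $- \frac{294113}{1590} \approx -184.98$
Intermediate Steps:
$b{\left(K \right)} = 3 - 2 K \left(20 + K\right)$ ($b{\left(K \right)} = 3 - \left(K + K\right) \left(K + 20\right) = 3 - 2 K \left(20 + K\right)$)
$R{\left(X \right)} = - \frac{8}{X} - \frac{X}{6}$ ($R{\left(X \right)} = - \frac{8}{X} + X \left(- \frac{1}{6}\right) = - \frac{8}{X} - \frac{X}{6}$)
$f = \frac{37}{1590}$ ($f = \frac{- \frac{8}{10} - \frac{5}{3}}{-106} = \left(\left(-8\right) \frac{1}{10} - \frac{5}{3}\right) \left(- \frac{1}{106}\right) = \left(- \frac{4}{5} - \frac{5}{3}\right) \left(- \frac{1}{106}\right) = \left(- \frac{37}{15}\right) \left(- \frac{1}{106}\right) = \frac{37}{1590} \approx 0.02327$)
$f - b{\left(-13 \right)} = \frac{37}{1590} - \left(3 - -520 - 2 \left(-13\right)^{2}\right) = \frac{37}{1590} - \left(3 + 520 - 338\right) = \frac{37}{1590} - 185 = - \frac{294113}{1590}$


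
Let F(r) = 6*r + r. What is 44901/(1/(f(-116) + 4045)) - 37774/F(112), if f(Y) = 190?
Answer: 74541029233/392 ≈ 1.9016e+8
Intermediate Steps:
F(r) = 7*r
44901/(1/(f(-116) + 4045)) - 37774/F(112) = 44901/(1/(190 + 4045)) - 37774/(7*112) = 44901/(1/4235) - 37774/784 = 44901/(1/4235) - 37774*1/784 = 44901*4235 - 18887/392 = 190155735 - 18887/392 = 74541029233/392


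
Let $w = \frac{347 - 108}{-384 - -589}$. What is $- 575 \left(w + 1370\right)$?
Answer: $- \frac{32325235}{41} \approx -7.8842 \cdot 10^{5}$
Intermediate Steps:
$w = \frac{239}{205}$ ($w = \frac{239}{-384 + 589} = \frac{239}{205} \approx 1.1659$)
$- 575 \left(w + 1370\right) = - 575 \left(\frac{239}{205} + 1370\right) = \left(-575\right) \frac{281089}{205} = - \frac{32325235}{41}$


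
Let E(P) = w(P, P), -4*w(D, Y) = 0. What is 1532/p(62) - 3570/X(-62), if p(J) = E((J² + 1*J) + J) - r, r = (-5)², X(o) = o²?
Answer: -2989129/48050 ≈ -62.209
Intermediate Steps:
w(D, Y) = 0 (w(D, Y) = -¼*0 = 0)
E(P) = 0
r = 25
p(J) = -25 (p(J) = 0 - 1*25 = 0 - 25 = -25)
1532/p(62) - 3570/X(-62) = 1532/(-25) - 3570/((-62)²) = 1532*(-1/25) - 3570/3844 = -1532/25 - 3570*1/3844 = -1532/25 - 1785/1922 = -2989129/48050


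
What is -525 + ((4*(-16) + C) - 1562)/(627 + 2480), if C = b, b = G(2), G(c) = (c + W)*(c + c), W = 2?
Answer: -1632785/3107 ≈ -525.52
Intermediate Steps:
G(c) = 2*c*(2 + c) (G(c) = (c + 2)*(c + c) = (2 + c)*(2*c) = 2*c*(2 + c))
b = 16 (b = 2*2*(2 + 2) = 2*2*4 = 16)
C = 16
-525 + ((4*(-16) + C) - 1562)/(627 + 2480) = -525 + ((4*(-16) + 16) - 1562)/(627 + 2480) = -525 + ((-64 + 16) - 1562)/3107 = -525 + (-48 - 1562)*(1/3107) = -525 - 1610*1/3107 = -525 - 1610/3107 = -1632785/3107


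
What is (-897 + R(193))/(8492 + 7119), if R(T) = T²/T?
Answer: -704/15611 ≈ -0.045096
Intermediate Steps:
R(T) = T
(-897 + R(193))/(8492 + 7119) = (-897 + 193)/(8492 + 7119) = -704/15611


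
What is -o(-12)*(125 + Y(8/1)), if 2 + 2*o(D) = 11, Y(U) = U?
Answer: -1197/2 ≈ -598.50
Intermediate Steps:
o(D) = 9/2 (o(D) = -1 + (½)*11 = -1 + 11/2 = 9/2)
-o(-12)*(125 + Y(8/1)) = -9*(125 + 8/1)/2 = -9*(125 + 8*1)/2 = -9*(125 + 8)/2 = -9*133/2 = -1*1197/2 = -1197/2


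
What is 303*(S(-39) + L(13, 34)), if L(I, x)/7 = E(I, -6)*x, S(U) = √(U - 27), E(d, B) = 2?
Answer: 144228 + 303*I*√66 ≈ 1.4423e+5 + 2461.6*I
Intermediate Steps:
S(U) = √(-27 + U)
L(I, x) = 14*x (L(I, x) = 7*(2*x) = 14*x)
303*(S(-39) + L(13, 34)) = 303*(√(-27 - 39) + 14*34) = 303*(√(-66) + 476) = 303*(I*√66 + 476) = 303*(476 + I*√66) = 144228 + 303*I*√66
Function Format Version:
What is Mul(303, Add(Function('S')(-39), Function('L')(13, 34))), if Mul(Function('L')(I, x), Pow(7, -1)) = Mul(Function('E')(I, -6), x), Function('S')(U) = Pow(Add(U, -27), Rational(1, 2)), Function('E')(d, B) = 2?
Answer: Add(144228, Mul(303, I, Pow(66, Rational(1, 2)))) ≈ Add(1.4423e+5, Mul(2461.6, I))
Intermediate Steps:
Function('S')(U) = Pow(Add(-27, U), Rational(1, 2))
Function('L')(I, x) = Mul(14, x) (Function('L')(I, x) = Mul(7, Mul(2, x)) = Mul(14, x))
Mul(303, Add(Function('S')(-39), Function('L')(13, 34))) = Mul(303, Add(Pow(Add(-27, -39), Rational(1, 2)), Mul(14, 34))) = Mul(303, Add(Pow(-66, Rational(1, 2)), 476)) = Mul(303, Add(Mul(I, Pow(66, Rational(1, 2))), 476)) = Mul(303, Add(476, Mul(I, Pow(66, Rational(1, 2))))) = Add(144228, Mul(303, I, Pow(66, Rational(1, 2))))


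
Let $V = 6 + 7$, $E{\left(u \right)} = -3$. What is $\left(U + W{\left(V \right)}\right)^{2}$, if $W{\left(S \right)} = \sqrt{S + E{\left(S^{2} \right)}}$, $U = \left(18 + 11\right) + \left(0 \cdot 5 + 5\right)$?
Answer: $\left(34 + \sqrt{10}\right)^{2} \approx 1381.0$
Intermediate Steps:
$V = 13$
$U = 34$ ($U = 29 + \left(0 + 5\right) = 29 + 5 = 34$)
$W{\left(S \right)} = \sqrt{-3 + S}$ ($W{\left(S \right)} = \sqrt{S - 3} = \sqrt{-3 + S}$)
$\left(U + W{\left(V \right)}\right)^{2} = \left(34 + \sqrt{-3 + 13}\right)^{2} = \left(34 + \sqrt{10}\right)^{2}$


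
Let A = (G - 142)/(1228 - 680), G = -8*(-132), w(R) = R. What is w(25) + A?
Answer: 7307/274 ≈ 26.668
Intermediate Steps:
G = 1056
A = 457/274 (A = (1056 - 142)/(1228 - 680) = 914/548 = 914*(1/548) = 457/274 ≈ 1.6679)
w(25) + A = 25 + 457/274 = 7307/274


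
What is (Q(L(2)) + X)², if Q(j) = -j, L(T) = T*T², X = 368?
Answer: 129600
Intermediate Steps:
L(T) = T³
(Q(L(2)) + X)² = (-1*2³ + 368)² = (-1*8 + 368)² = (-8 + 368)² = 360² = 129600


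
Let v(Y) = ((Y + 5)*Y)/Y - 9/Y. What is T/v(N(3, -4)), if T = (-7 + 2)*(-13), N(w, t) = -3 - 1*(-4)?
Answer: -65/3 ≈ -21.667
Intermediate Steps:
N(w, t) = 1 (N(w, t) = -3 + 4 = 1)
T = 65 (T = -5*(-13) = 65)
v(Y) = 5 + Y - 9/Y (v(Y) = ((5 + Y)*Y)/Y - 9/Y = (Y*(5 + Y))/Y - 9/Y = (5 + Y) - 9/Y = 5 + Y - 9/Y)
T/v(N(3, -4)) = 65/(5 + 1 - 9/1) = 65/(5 + 1 - 9*1) = 65/(5 + 1 - 9) = 65/(-3) = 65*(-⅓) = -65/3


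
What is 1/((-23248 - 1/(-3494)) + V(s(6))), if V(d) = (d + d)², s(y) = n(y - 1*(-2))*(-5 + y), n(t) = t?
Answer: -3494/80334047 ≈ -4.3493e-5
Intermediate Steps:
s(y) = (-5 + y)*(2 + y) (s(y) = (y - 1*(-2))*(-5 + y) = (y + 2)*(-5 + y) = (2 + y)*(-5 + y) = (-5 + y)*(2 + y))
V(d) = 4*d² (V(d) = (2*d)² = 4*d²)
1/((-23248 - 1/(-3494)) + V(s(6))) = 1/((-23248 - 1/(-3494)) + 4*((-5 + 6)*(2 + 6))²) = 1/((-23248 - 1*(-1/3494)) + 4*(1*8)²) = 1/((-23248 + 1/3494) + 4*8²) = 1/(-81228511/3494 + 4*64) = 1/(-81228511/3494 + 256) = 1/(-80334047/3494) = -3494/80334047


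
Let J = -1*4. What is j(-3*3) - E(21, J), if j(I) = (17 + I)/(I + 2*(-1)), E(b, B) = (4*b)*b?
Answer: -19412/11 ≈ -1764.7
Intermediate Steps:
J = -4
E(b, B) = 4*b²
j(I) = (17 + I)/(-2 + I) (j(I) = (17 + I)/(I - 2) = (17 + I)/(-2 + I))
j(-3*3) - E(21, J) = (17 - 3*3)/(-2 - 3*3) - 4*21² = (17 - 9)/(-2 - 9) - 4*441 = 8/(-11) - 1*1764 = -1/11*8 - 1764 = -8/11 - 1764 = -19412/11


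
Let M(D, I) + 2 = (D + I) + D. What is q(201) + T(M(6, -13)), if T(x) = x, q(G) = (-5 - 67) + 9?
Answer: -66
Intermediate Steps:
M(D, I) = -2 + I + 2*D (M(D, I) = -2 + ((D + I) + D) = -2 + (I + 2*D) = -2 + I + 2*D)
q(G) = -63 (q(G) = -72 + 9 = -63)
q(201) + T(M(6, -13)) = -63 + (-2 - 13 + 2*6) = -63 + (-2 - 13 + 12) = -63 - 3 = -66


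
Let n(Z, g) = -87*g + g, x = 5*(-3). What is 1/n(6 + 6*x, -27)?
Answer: 1/2322 ≈ 0.00043066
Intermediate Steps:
x = -15
n(Z, g) = -86*g
1/n(6 + 6*x, -27) = 1/(-86*(-27)) = 1/2322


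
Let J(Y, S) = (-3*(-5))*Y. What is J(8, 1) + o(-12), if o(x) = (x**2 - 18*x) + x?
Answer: 468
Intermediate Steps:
o(x) = x**2 - 17*x
J(Y, S) = 15*Y
J(8, 1) + o(-12) = 15*8 - 12*(-17 - 12) = 120 - 12*(-29) = 120 + 348 = 468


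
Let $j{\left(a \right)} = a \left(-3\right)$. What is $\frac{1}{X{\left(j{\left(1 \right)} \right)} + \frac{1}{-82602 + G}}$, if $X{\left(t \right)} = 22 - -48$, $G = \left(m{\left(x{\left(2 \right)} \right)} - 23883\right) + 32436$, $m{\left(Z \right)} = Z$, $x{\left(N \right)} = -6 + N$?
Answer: $\frac{74053}{5183709} \approx 0.014286$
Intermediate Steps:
$j{\left(a \right)} = - 3 a$
$G = 8549$ ($G = \left(\left(-6 + 2\right) - 23883\right) + 32436 = \left(-4 - 23883\right) + 32436 = -23887 + 32436 = 8549$)
$X{\left(t \right)} = 70$ ($X{\left(t \right)} = 22 + 48 = 70$)
$\frac{1}{X{\left(j{\left(1 \right)} \right)} + \frac{1}{-82602 + G}} = \frac{1}{70 + \frac{1}{-82602 + 8549}} = \frac{1}{70 + \frac{1}{-74053}} = \frac{1}{70 - \frac{1}{74053}} = \frac{1}{\frac{5183709}{74053}} = \frac{74053}{5183709}$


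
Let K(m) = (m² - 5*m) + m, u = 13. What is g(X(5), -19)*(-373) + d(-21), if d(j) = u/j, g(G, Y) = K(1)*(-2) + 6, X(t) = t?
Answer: -94009/21 ≈ -4476.6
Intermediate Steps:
K(m) = m² - 4*m
g(G, Y) = 12 (g(G, Y) = (1*(-4 + 1))*(-2) + 6 = (1*(-3))*(-2) + 6 = -3*(-2) + 6 = 6 + 6 = 12)
d(j) = 13/j
g(X(5), -19)*(-373) + d(-21) = 12*(-373) + 13/(-21) = -4476 + 13*(-1/21) = -4476 - 13/21 = -94009/21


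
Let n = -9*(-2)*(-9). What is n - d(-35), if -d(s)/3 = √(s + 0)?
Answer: -162 + 3*I*√35 ≈ -162.0 + 17.748*I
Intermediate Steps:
d(s) = -3*√s (d(s) = -3*√(s + 0) = -3*√s)
n = -162 (n = 18*(-9) = -162)
n - d(-35) = -162 - (-3)*√(-35) = -162 - (-3)*I*√35 = -162 + 3*I*√35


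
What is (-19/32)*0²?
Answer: 0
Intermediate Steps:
(-19/32)*0² = ((1/32)*(-19))*0 = -19/32*0 = 0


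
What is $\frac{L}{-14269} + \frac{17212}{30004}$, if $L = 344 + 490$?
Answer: $\frac{4241821}{8233213} \approx 0.51521$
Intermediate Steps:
$L = 834$
$\frac{L}{-14269} + \frac{17212}{30004} = \frac{834}{-14269} + \frac{17212}{30004} = 834 \left(- \frac{1}{14269}\right) + 17212 \cdot \frac{1}{30004} = - \frac{834}{14269} + \frac{331}{577} = \frac{4241821}{8233213}$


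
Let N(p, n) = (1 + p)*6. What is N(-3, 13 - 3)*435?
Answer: -5220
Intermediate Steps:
N(p, n) = 6 + 6*p
N(-3, 13 - 3)*435 = (6 + 6*(-3))*435 = (6 - 18)*435 = -12*435 = -5220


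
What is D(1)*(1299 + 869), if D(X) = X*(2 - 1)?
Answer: 2168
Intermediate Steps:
D(X) = X (D(X) = X*1 = X)
D(1)*(1299 + 869) = 1*(1299 + 869) = 1*2168 = 2168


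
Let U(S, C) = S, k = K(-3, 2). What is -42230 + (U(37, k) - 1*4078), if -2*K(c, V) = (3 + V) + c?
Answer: -46271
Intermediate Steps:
K(c, V) = -3/2 - V/2 - c/2 (K(c, V) = -((3 + V) + c)/2 = -(3 + V + c)/2 = -3/2 - V/2 - c/2)
k = -1 (k = -3/2 - 1/2*2 - 1/2*(-3) = -3/2 - 1 + 3/2 = -1)
-42230 + (U(37, k) - 1*4078) = -42230 + (37 - 1*4078) = -42230 + (37 - 4078) = -42230 - 4041 = -46271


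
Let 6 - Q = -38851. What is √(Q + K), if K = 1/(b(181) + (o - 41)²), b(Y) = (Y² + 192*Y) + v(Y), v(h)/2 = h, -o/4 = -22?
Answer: √47714133141269/35042 ≈ 197.12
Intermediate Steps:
Q = 38857 (Q = 6 - 1*(-38851) = 6 + 38851 = 38857)
o = 88 (o = -4*(-22) = 88)
v(h) = 2*h
b(Y) = Y² + 194*Y (b(Y) = (Y² + 192*Y) + 2*Y = Y² + 194*Y)
K = 1/70084 (K = 1/(181*(194 + 181) + (88 - 41)²) = 1/(181*375 + 47²) = 1/(67875 + 2209) = 1/70084 ≈ 1.4269e-5)
√(Q + K) = √(38857 + 1/70084) = √(2723253989/70084) = √47714133141269/35042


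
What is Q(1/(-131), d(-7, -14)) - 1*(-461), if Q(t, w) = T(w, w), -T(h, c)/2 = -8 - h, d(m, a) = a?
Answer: 449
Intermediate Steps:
T(h, c) = 16 + 2*h (T(h, c) = -2*(-8 - h) = 16 + 2*h)
Q(t, w) = 16 + 2*w
Q(1/(-131), d(-7, -14)) - 1*(-461) = (16 + 2*(-14)) - 1*(-461) = (16 - 28) + 461 = -12 + 461 = 449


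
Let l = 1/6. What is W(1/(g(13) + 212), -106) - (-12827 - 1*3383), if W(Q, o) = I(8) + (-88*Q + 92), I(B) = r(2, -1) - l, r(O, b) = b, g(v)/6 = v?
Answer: 14181461/870 ≈ 16301.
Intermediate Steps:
g(v) = 6*v
l = ⅙ (l = 1*(⅙) = ⅙ ≈ 0.16667)
I(B) = -7/6 (I(B) = -1 - 1*⅙ = -1 - ⅙ = -7/6)
W(Q, o) = 545/6 - 88*Q (W(Q, o) = -7/6 + (-88*Q + 92) = -7/6 + (92 - 88*Q) = 545/6 - 88*Q)
W(1/(g(13) + 212), -106) - (-12827 - 1*3383) = (545/6 - 88/(6*13 + 212)) - (-12827 - 1*3383) = (545/6 - 88/(78 + 212)) - (-12827 - 3383) = (545/6 - 88/290) - 1*(-16210) = (545/6 - 88*1/290) + 16210 = (545/6 - 44/145) + 16210 = 78761/870 + 16210 = 14181461/870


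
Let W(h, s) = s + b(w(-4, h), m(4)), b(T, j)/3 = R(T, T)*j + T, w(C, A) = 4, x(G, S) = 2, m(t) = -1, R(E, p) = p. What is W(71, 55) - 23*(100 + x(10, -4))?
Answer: -2291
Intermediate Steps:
b(T, j) = 3*T + 3*T*j (b(T, j) = 3*(T*j + T) = 3*(T + T*j) = 3*T + 3*T*j)
W(h, s) = s (W(h, s) = s + 3*4*(1 - 1) = s + 3*4*0 = s + 0 = s)
W(71, 55) - 23*(100 + x(10, -4)) = 55 - 23*(100 + 2) = 55 - 23*102 = 55 - 1*2346 = 55 - 2346 = -2291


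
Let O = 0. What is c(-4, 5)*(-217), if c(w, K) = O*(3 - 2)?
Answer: 0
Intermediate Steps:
c(w, K) = 0 (c(w, K) = 0*(3 - 2) = 0*1 = 0)
c(-4, 5)*(-217) = 0*(-217) = 0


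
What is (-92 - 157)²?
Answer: 62001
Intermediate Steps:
(-92 - 157)² = (-249)² = 62001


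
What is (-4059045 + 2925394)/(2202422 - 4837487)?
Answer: 1133651/2635065 ≈ 0.43022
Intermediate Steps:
(-4059045 + 2925394)/(2202422 - 4837487) = -1133651/(-2635065) = -1133651*(-1/2635065) = 1133651/2635065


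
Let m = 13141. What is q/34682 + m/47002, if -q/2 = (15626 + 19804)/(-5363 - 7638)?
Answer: 2964308211941/10596616927682 ≈ 0.27974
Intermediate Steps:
q = 70860/13001 (q = -2*(15626 + 19804)/(-5363 - 7638) = -70860/(-13001) = -70860*(-1)/13001 = -2*(-35430/13001) = 70860/13001 ≈ 5.4503)
q/34682 + m/47002 = (70860/13001)/34682 + 13141/47002 = (70860/13001)*(1/34682) + 13141*(1/47002) = 35430/225450341 + 13141/47002 = 2964308211941/10596616927682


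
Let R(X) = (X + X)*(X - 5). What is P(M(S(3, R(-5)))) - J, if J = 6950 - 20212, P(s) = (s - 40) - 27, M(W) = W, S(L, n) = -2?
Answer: 13193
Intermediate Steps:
R(X) = 2*X*(-5 + X) (R(X) = (2*X)*(-5 + X) = 2*X*(-5 + X))
P(s) = -67 + s (P(s) = (-40 + s) - 27 = -67 + s)
J = -13262
P(M(S(3, R(-5)))) - J = (-67 - 2) - 1*(-13262) = -69 + 13262 = 13193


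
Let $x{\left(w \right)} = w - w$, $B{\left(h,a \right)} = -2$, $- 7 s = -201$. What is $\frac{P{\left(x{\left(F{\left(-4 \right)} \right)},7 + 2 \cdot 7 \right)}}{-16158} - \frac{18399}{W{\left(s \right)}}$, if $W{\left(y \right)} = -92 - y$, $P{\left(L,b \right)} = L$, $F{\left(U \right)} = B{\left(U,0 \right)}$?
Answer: $\frac{128793}{845} \approx 152.42$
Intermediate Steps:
$s = \frac{201}{7}$ ($s = \left(- \frac{1}{7}\right) \left(-201\right) = \frac{201}{7} \approx 28.714$)
$F{\left(U \right)} = -2$
$x{\left(w \right)} = 0$
$\frac{P{\left(x{\left(F{\left(-4 \right)} \right)},7 + 2 \cdot 7 \right)}}{-16158} - \frac{18399}{W{\left(s \right)}} = \frac{0}{-16158} - \frac{18399}{-92 - \frac{201}{7}} = 0 \left(- \frac{1}{16158}\right) - \frac{18399}{-92 - \frac{201}{7}} = 0 - \frac{18399}{- \frac{845}{7}} = 0 - - \frac{128793}{845} = 0 + \frac{128793}{845} = \frac{128793}{845}$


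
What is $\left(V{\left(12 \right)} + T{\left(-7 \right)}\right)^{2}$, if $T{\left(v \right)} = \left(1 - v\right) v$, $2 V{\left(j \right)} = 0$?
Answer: $3136$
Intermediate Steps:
$V{\left(j \right)} = 0$ ($V{\left(j \right)} = \frac{1}{2} \cdot 0 = 0$)
$T{\left(v \right)} = v \left(1 - v\right)$
$\left(V{\left(12 \right)} + T{\left(-7 \right)}\right)^{2} = \left(0 - 7 \left(1 - -7\right)\right)^{2} = \left(0 - 7 \left(1 + 7\right)\right)^{2} = \left(0 - 56\right)^{2} = \left(-56\right)^{2} = 3136$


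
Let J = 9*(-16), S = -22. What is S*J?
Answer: 3168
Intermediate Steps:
J = -144
S*J = -22*(-144) = 3168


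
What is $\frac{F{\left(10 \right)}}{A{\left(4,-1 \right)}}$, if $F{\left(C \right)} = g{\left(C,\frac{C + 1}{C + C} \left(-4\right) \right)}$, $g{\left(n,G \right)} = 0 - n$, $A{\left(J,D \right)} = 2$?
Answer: $-5$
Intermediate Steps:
$g{\left(n,G \right)} = - n$
$F{\left(C \right)} = - C$
$\frac{F{\left(10 \right)}}{A{\left(4,-1 \right)}} = \frac{\left(-1\right) 10}{2} = \frac{1}{2} \left(-10\right) = -5$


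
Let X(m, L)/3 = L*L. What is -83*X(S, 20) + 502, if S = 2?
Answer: -99098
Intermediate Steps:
X(m, L) = 3*L² (X(m, L) = 3*(L*L) = 3*L²)
-83*X(S, 20) + 502 = -249*20² + 502 = -249*400 + 502 = -83*1200 + 502 = -99600 + 502 = -99098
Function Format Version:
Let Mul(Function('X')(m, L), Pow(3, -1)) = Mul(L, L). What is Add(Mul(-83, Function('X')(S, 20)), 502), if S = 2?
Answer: -99098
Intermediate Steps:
Function('X')(m, L) = Mul(3, Pow(L, 2)) (Function('X')(m, L) = Mul(3, Mul(L, L)) = Mul(3, Pow(L, 2)))
Add(Mul(-83, Function('X')(S, 20)), 502) = Add(Mul(-83, Mul(3, Pow(20, 2))), 502) = Add(Mul(-83, Mul(3, 400)), 502) = Add(Mul(-83, 1200), 502) = Add(-99600, 502) = -99098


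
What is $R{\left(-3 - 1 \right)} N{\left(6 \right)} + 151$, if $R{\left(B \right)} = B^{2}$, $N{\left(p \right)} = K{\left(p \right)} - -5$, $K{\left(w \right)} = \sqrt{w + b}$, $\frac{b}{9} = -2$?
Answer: $231 + 32 i \sqrt{3} \approx 231.0 + 55.426 i$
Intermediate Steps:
$b = -18$ ($b = 9 \left(-2\right) = -18$)
$K{\left(w \right)} = \sqrt{-18 + w}$ ($K{\left(w \right)} = \sqrt{w - 18} = \sqrt{-18 + w}$)
$N{\left(p \right)} = 5 + \sqrt{-18 + p}$ ($N{\left(p \right)} = \sqrt{-18 + p} - -5 = \sqrt{-18 + p} + 5 = 5 + \sqrt{-18 + p}$)
$R{\left(-3 - 1 \right)} N{\left(6 \right)} + 151 = \left(-3 - 1\right)^{2} \left(5 + \sqrt{-18 + 6}\right) + 151 = \left(-4\right)^{2} \left(5 + \sqrt{-12}\right) + 151 = 16 \left(5 + 2 i \sqrt{3}\right) + 151 = \left(80 + 32 i \sqrt{3}\right) + 151 = 231 + 32 i \sqrt{3}$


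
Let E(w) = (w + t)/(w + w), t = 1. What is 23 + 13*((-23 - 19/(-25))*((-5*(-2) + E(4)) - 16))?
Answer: 78851/50 ≈ 1577.0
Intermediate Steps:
E(w) = (1 + w)/(2*w) (E(w) = (w + 1)/(w + w) = (1 + w)/((2*w)) = (1 + w)*(1/(2*w)) = (1 + w)/(2*w))
23 + 13*((-23 - 19/(-25))*((-5*(-2) + E(4)) - 16)) = 23 + 13*((-23 - 19/(-25))*((-5*(-2) + (1/2)*(1 + 4)/4) - 16)) = 23 + 13*((-23 - 19*(-1/25))*((10 + (1/2)*(1/4)*5) - 16)) = 23 + 13*((-23 + 19/25)*((10 + 5/8) - 16)) = 23 + 13*(-556*(85/8 - 16)/25) = 23 + 13*(-556/25*(-43/8)) = 23 + 13*(5977/50) = 23 + 77701/50 = 78851/50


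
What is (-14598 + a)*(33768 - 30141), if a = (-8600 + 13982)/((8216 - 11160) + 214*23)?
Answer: -2276294319/43 ≈ -5.2937e+7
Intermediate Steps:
a = 117/43 (a = 5382/(-2944 + 4922) = 5382/1978 = 5382*(1/1978) = 117/43 ≈ 2.7209)
(-14598 + a)*(33768 - 30141) = (-14598 + 117/43)*(33768 - 30141) = -627597/43*3627 = -2276294319/43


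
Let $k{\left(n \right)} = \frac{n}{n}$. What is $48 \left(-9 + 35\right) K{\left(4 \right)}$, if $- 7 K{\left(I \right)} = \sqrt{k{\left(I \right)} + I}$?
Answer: $- \frac{1248 \sqrt{5}}{7} \approx -398.66$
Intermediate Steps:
$k{\left(n \right)} = 1$
$K{\left(I \right)} = - \frac{\sqrt{1 + I}}{7}$
$48 \left(-9 + 35\right) K{\left(4 \right)} = 48 \left(-9 + 35\right) \left(- \frac{\sqrt{1 + 4}}{7}\right) = 48 \cdot 26 \left(- \frac{\sqrt{5}}{7}\right) = 1248 \left(- \frac{\sqrt{5}}{7}\right) = - \frac{1248 \sqrt{5}}{7}$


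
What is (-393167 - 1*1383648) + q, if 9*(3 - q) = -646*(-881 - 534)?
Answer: -16905398/9 ≈ -1.8784e+6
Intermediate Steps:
q = -914063/9 (q = 3 - (-646)*(-881 - 534)/9 = 3 - (-646)*(-1415)/9 = 3 - 1/9*914090 = 3 - 914090/9 = -914063/9 ≈ -1.0156e+5)
(-393167 - 1*1383648) + q = (-393167 - 1*1383648) - 914063/9 = (-393167 - 1383648) - 914063/9 = -1776815 - 914063/9 = -16905398/9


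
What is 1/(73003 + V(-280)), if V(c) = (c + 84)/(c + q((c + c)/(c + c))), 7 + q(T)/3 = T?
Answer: 149/10877545 ≈ 1.3698e-5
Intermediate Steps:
q(T) = -21 + 3*T
V(c) = (84 + c)/(-18 + c) (V(c) = (c + 84)/(c + (-21 + 3*((c + c)/(c + c)))) = (84 + c)/(c + (-21 + 3*((2*c)/((2*c))))) = (84 + c)/(c + (-21 + 3*((2*c)*(1/(2*c))))) = (84 + c)/(c + (-21 + 3*1)) = (84 + c)/(c + (-21 + 3)) = (84 + c)/(c - 18) = (84 + c)/(-18 + c))
1/(73003 + V(-280)) = 1/(73003 + (84 - 280)/(-18 - 280)) = 1/(73003 - 196/(-298)) = 1/(73003 - 1/298*(-196)) = 1/(73003 + 98/149) = 1/(10877545/149) = 149/10877545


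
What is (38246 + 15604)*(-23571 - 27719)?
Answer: -2761966500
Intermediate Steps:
(38246 + 15604)*(-23571 - 27719) = 53850*(-51290) = -2761966500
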